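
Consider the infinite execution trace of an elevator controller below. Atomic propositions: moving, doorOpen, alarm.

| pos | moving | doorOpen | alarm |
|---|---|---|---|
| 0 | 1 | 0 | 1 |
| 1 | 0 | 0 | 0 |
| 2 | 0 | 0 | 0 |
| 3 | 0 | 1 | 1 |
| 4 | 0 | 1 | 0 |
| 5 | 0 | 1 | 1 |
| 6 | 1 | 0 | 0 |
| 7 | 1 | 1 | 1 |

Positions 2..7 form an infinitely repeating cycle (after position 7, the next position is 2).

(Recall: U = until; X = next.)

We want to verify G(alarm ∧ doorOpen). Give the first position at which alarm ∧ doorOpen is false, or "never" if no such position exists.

At position 0 the labels are {alarm, moving}, so alarm ∧ doorOpen is false there. This is the first violation.

0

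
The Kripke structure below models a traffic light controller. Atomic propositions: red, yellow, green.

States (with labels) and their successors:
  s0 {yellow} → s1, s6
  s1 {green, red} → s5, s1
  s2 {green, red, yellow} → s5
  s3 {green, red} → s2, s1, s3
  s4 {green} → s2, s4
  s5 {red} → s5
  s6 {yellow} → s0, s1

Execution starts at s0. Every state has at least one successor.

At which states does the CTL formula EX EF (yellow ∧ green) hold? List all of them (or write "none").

{s3, s4}

States satisfying EF (yellow ∧ green): {s2, s3, s4}.
States satisfying EX EF (yellow ∧ green): {s3, s4}.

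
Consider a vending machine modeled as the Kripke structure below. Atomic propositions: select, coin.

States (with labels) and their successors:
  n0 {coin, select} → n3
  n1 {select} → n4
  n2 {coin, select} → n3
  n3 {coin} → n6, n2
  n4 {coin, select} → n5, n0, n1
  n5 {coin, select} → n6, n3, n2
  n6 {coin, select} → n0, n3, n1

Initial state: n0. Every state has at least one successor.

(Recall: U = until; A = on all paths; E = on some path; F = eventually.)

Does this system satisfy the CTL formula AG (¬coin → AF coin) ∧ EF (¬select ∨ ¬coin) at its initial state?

States satisfying ¬coin → AF coin: {n0, n1, n2, n3, n4, n5, n6}.
States satisfying AG (¬coin → AF coin): {n0, n1, n2, n3, n4, n5, n6}.
States satisfying ¬select ∨ ¬coin: {n1, n3}.
States satisfying EF (¬select ∨ ¬coin): {n0, n1, n2, n3, n4, n5, n6}.
States satisfying AG (¬coin → AF coin) ∧ EF (¬select ∨ ¬coin): {n0, n1, n2, n3, n4, n5, n6}.
n0 ∈ Sat(AG (¬coin → AF coin) ∧ EF (¬select ∨ ¬coin)).

Holds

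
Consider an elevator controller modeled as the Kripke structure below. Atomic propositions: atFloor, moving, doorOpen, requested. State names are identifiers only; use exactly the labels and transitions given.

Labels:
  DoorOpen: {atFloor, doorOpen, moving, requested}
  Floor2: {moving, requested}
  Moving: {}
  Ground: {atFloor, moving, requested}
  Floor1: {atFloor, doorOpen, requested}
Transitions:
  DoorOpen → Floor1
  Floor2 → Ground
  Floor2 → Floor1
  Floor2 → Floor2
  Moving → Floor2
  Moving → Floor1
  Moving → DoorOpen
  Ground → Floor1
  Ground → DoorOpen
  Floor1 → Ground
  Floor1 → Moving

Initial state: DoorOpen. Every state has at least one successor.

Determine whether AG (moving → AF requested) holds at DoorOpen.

States satisfying moving → AF requested: {DoorOpen, Floor2, Moving, Ground, Floor1}.
States satisfying AG (moving → AF requested): {DoorOpen, Floor2, Moving, Ground, Floor1}.
Every state reachable from DoorOpen satisfies moving → AF requested.
DoorOpen ∈ Sat(AG (moving → AF requested)).

Yes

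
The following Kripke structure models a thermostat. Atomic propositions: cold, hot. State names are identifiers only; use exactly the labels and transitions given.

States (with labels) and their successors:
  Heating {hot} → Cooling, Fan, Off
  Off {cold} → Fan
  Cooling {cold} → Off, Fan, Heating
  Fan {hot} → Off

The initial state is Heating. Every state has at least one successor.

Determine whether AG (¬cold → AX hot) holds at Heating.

Violated

States satisfying ¬cold → AX hot: {Off, Cooling}.
States satisfying AG (¬cold → AX hot): ∅.
Fan is reachable from Heating and violates ¬cold → AX hot, so AG fails at Heating.
Heating ∉ Sat(AG (¬cold → AX hot)).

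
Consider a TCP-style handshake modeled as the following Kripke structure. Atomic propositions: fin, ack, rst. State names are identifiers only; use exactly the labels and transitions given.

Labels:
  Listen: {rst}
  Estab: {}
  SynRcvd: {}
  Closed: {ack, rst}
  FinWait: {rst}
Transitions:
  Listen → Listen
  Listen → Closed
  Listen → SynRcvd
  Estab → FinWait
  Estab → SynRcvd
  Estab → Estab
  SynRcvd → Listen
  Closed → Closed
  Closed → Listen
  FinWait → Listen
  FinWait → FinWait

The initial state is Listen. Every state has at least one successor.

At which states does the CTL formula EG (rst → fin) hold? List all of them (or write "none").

States satisfying rst → fin: {Estab, SynRcvd}.
States satisfying EG (rst → fin): {Estab}.

{Estab}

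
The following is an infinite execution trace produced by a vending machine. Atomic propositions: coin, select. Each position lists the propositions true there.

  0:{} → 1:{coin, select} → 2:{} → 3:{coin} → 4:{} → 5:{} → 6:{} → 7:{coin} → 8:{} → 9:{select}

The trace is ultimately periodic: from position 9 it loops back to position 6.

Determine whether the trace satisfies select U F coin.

Satisfied

Walking from position 0: F coin first holds at position 0, and select holds at every earlier position along the way, so select U F coin holds.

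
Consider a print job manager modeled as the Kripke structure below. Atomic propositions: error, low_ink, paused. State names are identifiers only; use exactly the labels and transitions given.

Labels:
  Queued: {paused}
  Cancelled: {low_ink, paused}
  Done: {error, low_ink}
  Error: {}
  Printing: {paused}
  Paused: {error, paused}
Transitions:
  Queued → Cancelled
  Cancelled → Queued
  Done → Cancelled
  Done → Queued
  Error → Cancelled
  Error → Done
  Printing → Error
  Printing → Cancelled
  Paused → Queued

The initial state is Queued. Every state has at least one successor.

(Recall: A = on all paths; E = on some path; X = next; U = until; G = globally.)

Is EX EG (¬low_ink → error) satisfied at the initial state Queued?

No

States satisfying EG (¬low_ink → error): ∅.
States satisfying EX EG (¬low_ink → error): ∅.
No suitable path/successor from Queued witnesses the formula.
Queued ∉ Sat(EX EG (¬low_ink → error)).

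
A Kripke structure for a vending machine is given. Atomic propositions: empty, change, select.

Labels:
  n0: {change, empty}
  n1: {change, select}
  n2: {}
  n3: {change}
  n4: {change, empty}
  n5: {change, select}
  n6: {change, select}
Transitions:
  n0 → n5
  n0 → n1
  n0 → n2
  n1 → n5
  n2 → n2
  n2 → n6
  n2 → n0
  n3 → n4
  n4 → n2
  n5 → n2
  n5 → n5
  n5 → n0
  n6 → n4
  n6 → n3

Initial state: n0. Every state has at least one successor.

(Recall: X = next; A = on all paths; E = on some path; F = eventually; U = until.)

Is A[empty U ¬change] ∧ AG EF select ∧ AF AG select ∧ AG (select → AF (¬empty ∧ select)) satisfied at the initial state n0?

No

States satisfying empty: {n0, n4}.
States satisfying ¬change: {n2}.
States satisfying A[empty U ¬change]: {n2, n4}.
States satisfying EF select: {n0, n1, n2, n3, n4, n5, n6}.
States satisfying AG EF select: {n0, n1, n2, n3, n4, n5, n6}.
States satisfying A[empty U ¬change] ∧ AG EF select: {n2, n4}.
States satisfying AG select: ∅.
States satisfying AF AG select: ∅.
States satisfying A[empty U ¬change] ∧ AG EF select ∧ AF AG select: ∅.
States satisfying select → AF (¬empty ∧ select): {n0, n1, n2, n3, n4, n5, n6}.
States satisfying AG (select → AF (¬empty ∧ select)): {n0, n1, n2, n3, n4, n5, n6}.
States satisfying A[empty U ¬change] ∧ AG EF select ∧ AF AG select ∧ AG (select → AF (¬empty ∧ select)): ∅.
n0 ∉ Sat(A[empty U ¬change] ∧ AG EF select ∧ AF AG select ∧ AG (select → AF (¬empty ∧ select))).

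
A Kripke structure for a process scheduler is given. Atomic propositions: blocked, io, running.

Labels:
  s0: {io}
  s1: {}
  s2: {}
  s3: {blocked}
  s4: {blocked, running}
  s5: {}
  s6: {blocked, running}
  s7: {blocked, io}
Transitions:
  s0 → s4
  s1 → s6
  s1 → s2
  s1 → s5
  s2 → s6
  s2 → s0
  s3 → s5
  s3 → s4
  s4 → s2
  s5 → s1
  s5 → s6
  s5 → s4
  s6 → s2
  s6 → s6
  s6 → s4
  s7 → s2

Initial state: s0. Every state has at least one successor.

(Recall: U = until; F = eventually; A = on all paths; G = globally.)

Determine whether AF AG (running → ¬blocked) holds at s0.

States satisfying AG (running → ¬blocked): ∅.
States satisfying AF AG (running → ¬blocked): ∅.
There is a path from s0 along which AG (running → ¬blocked) never holds.
s0 ∉ Sat(AF AG (running → ¬blocked)).

Violated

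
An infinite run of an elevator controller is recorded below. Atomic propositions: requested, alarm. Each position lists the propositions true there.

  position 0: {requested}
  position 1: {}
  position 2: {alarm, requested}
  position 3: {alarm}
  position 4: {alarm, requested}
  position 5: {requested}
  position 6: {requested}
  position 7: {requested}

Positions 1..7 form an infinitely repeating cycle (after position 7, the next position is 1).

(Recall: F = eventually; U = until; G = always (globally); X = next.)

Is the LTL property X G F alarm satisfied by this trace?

The position after 0 is 1; G F alarm is true there.

Holds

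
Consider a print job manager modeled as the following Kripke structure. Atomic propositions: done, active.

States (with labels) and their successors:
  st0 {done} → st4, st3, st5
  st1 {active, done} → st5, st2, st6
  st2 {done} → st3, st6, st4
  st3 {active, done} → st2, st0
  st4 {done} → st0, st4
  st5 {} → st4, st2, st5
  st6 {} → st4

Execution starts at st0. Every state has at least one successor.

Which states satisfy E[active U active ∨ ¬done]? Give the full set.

{st1, st3, st5, st6}

States satisfying active: {st1, st3}.
States satisfying active ∨ ¬done: {st1, st3, st5, st6}.
States satisfying E[active U active ∨ ¬done]: {st1, st3, st5, st6}.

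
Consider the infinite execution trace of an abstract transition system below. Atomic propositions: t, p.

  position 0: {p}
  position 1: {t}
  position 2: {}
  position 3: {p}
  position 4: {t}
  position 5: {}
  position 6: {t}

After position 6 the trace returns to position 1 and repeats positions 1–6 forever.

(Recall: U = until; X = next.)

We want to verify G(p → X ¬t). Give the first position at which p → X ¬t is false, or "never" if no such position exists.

At position 0 the labels are {p} and the next position 1 has {t}, so p → X ¬t is false there. This is the first violation.

0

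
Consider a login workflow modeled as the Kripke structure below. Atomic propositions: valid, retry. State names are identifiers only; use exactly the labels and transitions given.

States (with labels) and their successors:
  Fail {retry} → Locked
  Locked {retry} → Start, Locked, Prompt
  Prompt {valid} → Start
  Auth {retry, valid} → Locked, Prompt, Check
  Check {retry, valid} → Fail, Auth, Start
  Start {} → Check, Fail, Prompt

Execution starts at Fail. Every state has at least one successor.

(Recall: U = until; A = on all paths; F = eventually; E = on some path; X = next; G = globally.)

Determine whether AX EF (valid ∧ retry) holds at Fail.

Holds

States satisfying EF (valid ∧ retry): {Fail, Locked, Prompt, Auth, Check, Start}.
States satisfying AX EF (valid ∧ retry): {Fail, Locked, Prompt, Auth, Check, Start}.
Fail ∈ Sat(AX EF (valid ∧ retry)).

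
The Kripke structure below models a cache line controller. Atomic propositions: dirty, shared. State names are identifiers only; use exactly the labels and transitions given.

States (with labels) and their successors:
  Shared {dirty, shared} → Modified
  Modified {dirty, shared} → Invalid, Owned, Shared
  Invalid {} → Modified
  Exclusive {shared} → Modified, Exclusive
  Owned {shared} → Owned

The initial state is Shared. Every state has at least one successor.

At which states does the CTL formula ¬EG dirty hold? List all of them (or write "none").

{Invalid, Exclusive, Owned}

States satisfying dirty: {Shared, Modified}.
States satisfying EG dirty: {Shared, Modified}.
States satisfying ¬EG dirty: {Invalid, Exclusive, Owned}.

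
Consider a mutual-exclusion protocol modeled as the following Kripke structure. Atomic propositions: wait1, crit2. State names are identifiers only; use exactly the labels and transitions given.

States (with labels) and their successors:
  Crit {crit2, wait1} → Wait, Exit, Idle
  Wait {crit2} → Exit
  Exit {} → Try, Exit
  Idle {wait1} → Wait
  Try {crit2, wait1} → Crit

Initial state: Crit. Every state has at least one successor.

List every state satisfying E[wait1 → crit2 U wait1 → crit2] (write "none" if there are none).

{Crit, Wait, Exit, Try}

States satisfying wait1 → crit2: {Crit, Wait, Exit, Try}.
States satisfying E[wait1 → crit2 U wait1 → crit2]: {Crit, Wait, Exit, Try}.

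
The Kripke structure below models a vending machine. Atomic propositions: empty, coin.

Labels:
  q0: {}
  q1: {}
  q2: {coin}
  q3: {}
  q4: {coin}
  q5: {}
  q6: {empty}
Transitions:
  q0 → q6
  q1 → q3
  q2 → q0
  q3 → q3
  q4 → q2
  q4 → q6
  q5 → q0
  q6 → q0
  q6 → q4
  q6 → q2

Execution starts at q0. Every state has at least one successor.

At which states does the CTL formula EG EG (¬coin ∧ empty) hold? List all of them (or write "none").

States satisfying EG (¬coin ∧ empty): ∅.
States satisfying EG EG (¬coin ∧ empty): ∅.

none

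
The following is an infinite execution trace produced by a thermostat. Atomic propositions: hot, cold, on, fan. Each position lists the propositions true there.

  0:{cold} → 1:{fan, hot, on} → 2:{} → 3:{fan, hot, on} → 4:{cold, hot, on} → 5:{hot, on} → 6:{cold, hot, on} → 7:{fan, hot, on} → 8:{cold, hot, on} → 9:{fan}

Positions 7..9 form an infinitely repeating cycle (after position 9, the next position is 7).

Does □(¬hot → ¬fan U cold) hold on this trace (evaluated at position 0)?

No

¬hot → ¬fan U cold must hold at every position from 0 onward. It fails at position 2, so □(¬hot → ¬fan U cold) is false.
Positions where ¬hot holds: 0, 2, 9.
Check ¬fan U cold at each: 0→ok, 2→fails, 9→fails.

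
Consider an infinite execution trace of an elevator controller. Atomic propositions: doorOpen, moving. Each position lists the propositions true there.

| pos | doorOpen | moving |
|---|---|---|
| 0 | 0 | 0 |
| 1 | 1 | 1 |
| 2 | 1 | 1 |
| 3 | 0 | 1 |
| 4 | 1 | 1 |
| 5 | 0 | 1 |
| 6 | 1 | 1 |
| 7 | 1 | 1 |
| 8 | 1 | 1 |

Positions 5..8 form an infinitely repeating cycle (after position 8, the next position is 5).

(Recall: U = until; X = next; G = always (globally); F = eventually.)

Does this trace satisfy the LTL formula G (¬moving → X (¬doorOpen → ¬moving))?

Satisfied

¬moving → X (¬doorOpen → ¬moving) holds at every position 0..8, and those are all positions ever visited, so G (¬moving → X (¬doorOpen → ¬moving)) holds.
Positions where ¬moving holds: 0.
Check X (¬doorOpen → ¬moving) at each: 0→ok.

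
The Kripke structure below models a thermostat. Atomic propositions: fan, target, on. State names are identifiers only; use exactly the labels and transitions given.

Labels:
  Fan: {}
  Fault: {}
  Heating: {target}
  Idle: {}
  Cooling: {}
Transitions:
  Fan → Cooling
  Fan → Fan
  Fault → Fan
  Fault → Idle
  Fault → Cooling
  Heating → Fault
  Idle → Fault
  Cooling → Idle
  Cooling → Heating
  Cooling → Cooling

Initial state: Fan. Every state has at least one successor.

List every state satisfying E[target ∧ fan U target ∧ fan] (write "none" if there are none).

States satisfying target ∧ fan: ∅.
States satisfying E[target ∧ fan U target ∧ fan]: ∅.

none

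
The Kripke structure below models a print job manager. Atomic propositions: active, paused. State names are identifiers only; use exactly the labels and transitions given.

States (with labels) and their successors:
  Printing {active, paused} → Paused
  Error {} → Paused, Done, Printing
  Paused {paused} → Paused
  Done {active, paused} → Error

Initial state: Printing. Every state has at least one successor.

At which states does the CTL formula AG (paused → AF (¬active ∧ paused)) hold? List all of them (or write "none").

{Printing, Paused}

States satisfying paused → AF (¬active ∧ paused): {Printing, Error, Paused}.
States satisfying AG (paused → AF (¬active ∧ paused)): {Printing, Paused}.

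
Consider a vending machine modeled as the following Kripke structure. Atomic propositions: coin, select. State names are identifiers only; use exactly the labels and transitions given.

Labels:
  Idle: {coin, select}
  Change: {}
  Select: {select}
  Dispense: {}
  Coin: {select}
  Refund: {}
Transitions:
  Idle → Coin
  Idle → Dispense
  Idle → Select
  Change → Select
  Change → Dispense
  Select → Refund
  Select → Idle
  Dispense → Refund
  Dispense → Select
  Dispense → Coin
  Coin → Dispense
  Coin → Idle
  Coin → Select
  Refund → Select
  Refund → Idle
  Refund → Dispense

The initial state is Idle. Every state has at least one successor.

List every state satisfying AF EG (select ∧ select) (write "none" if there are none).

{Idle, Select, Coin}

States satisfying EG (select ∧ select): {Idle, Select, Coin}.
States satisfying AF EG (select ∧ select): {Idle, Select, Coin}.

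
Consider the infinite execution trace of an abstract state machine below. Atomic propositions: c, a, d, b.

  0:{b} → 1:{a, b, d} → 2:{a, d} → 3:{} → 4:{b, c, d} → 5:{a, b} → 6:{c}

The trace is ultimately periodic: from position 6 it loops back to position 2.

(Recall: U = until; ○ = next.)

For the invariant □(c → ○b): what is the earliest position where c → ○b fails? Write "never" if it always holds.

6

Check c → ○b at each position in order: 0 ✓, 1 ✓, 2 ✓, 3 ✓, 4 ✓, 5 ✓.
At position 6 the labels are {c} and the next position 2 has {a, d}, so c → ○b is false there. This is the first violation.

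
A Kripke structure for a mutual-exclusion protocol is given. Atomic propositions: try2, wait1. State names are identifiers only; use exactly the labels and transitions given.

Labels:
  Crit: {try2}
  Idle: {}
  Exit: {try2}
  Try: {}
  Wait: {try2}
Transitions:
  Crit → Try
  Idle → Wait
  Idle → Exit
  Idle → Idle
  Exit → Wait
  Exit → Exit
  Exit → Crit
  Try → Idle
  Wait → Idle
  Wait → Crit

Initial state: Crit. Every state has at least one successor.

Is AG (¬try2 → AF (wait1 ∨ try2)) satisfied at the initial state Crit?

Violated

States satisfying ¬try2 → AF (wait1 ∨ try2): {Crit, Exit, Wait}.
States satisfying AG (¬try2 → AF (wait1 ∨ try2)): ∅.
Idle is reachable from Crit and violates ¬try2 → AF (wait1 ∨ try2), so AG fails at Crit.
Crit ∉ Sat(AG (¬try2 → AF (wait1 ∨ try2))).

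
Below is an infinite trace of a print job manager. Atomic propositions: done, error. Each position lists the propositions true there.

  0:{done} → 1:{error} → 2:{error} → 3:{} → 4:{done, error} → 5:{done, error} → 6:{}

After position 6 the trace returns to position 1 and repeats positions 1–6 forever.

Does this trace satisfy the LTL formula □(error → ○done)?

Violated

error → ○done must hold at every position from 0 onward. It fails at position 1, so □(error → ○done) is false.
Positions where error holds: 1, 2, 4, 5.
Check ○done at each: 1→fails, 2→fails, 4→ok, 5→fails.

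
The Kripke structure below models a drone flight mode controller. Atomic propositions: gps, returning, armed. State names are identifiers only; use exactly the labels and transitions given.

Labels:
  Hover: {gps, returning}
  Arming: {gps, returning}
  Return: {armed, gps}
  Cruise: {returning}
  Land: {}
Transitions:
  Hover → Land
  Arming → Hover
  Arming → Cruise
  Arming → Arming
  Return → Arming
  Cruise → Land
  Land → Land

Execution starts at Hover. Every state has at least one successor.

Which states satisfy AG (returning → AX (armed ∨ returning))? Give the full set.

{Land}

States satisfying returning → AX (armed ∨ returning): {Arming, Return, Land}.
States satisfying AG (returning → AX (armed ∨ returning)): {Land}.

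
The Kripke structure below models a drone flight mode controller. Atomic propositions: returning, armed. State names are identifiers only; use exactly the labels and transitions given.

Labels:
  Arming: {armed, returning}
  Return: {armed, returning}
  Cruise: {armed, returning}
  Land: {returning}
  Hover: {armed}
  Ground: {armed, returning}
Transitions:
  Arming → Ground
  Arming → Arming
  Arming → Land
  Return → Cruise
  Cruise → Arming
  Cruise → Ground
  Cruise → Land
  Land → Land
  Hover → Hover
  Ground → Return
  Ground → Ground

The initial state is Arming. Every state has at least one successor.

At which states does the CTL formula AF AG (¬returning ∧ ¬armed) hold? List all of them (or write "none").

States satisfying AG (¬returning ∧ ¬armed): ∅.
States satisfying AF AG (¬returning ∧ ¬armed): ∅.

none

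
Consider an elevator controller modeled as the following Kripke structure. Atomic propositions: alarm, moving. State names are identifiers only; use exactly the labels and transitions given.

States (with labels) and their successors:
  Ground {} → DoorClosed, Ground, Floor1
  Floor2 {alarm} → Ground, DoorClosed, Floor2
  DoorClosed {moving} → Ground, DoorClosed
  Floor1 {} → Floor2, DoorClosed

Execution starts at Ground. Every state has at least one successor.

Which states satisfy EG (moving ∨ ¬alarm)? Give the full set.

States satisfying moving ∨ ¬alarm: {Ground, DoorClosed, Floor1}.
States satisfying EG (moving ∨ ¬alarm): {Ground, DoorClosed, Floor1}.

{Ground, DoorClosed, Floor1}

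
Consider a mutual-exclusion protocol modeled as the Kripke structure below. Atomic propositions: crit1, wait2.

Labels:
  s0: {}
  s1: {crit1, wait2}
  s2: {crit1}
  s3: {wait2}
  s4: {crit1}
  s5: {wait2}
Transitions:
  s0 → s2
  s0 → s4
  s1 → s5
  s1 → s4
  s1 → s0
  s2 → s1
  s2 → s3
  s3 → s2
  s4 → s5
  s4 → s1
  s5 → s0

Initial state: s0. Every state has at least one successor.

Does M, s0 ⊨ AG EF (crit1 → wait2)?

States satisfying EF (crit1 → wait2): {s0, s1, s2, s3, s4, s5}.
States satisfying AG EF (crit1 → wait2): {s0, s1, s2, s3, s4, s5}.
Every state reachable from s0 satisfies EF (crit1 → wait2).
s0 ∈ Sat(AG EF (crit1 → wait2)).

Yes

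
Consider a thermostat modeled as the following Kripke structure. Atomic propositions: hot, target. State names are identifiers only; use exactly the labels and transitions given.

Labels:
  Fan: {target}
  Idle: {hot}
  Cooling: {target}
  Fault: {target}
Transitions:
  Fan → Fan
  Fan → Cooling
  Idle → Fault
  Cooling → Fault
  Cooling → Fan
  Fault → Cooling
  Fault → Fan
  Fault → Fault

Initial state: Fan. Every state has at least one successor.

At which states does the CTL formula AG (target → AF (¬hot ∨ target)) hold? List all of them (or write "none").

States satisfying target → AF (¬hot ∨ target): {Fan, Idle, Cooling, Fault}.
States satisfying AG (target → AF (¬hot ∨ target)): {Fan, Idle, Cooling, Fault}.

{Fan, Idle, Cooling, Fault}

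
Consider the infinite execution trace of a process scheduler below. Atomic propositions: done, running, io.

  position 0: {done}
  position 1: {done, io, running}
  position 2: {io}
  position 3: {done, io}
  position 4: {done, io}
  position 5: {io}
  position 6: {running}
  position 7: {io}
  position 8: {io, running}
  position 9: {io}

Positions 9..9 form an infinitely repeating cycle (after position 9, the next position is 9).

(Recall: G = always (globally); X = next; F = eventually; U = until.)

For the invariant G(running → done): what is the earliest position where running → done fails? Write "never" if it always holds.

6

Check running → done at each position in order: 0 ✓, 1 ✓, 2 ✓, 3 ✓, 4 ✓, 5 ✓.
At position 6 the labels are {running}, so running → done is false there. This is the first violation.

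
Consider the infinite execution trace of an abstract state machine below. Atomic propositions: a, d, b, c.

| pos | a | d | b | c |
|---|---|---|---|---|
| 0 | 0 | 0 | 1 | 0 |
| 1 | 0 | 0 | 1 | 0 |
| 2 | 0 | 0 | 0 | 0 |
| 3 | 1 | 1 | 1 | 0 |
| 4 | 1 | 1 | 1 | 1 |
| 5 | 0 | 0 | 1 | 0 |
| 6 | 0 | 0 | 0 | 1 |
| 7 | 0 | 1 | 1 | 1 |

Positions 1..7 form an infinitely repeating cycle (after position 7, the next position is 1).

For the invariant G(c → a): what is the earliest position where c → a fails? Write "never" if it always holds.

6

Check c → a at each position in order: 0 ✓, 1 ✓, 2 ✓, 3 ✓, 4 ✓, 5 ✓.
At position 6 the labels are {c}, so c → a is false there. This is the first violation.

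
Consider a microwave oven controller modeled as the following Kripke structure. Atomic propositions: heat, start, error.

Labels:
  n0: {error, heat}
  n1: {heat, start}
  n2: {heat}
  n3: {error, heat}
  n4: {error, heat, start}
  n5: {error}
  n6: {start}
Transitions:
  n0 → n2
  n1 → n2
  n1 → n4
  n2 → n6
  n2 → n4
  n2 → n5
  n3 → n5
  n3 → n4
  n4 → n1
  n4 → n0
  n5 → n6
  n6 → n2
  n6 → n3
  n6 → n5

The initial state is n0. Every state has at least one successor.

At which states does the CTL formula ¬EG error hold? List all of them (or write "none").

{n0, n1, n2, n3, n4, n5, n6}

States satisfying error: {n0, n3, n4, n5}.
States satisfying EG error: ∅.
States satisfying ¬EG error: {n0, n1, n2, n3, n4, n5, n6}.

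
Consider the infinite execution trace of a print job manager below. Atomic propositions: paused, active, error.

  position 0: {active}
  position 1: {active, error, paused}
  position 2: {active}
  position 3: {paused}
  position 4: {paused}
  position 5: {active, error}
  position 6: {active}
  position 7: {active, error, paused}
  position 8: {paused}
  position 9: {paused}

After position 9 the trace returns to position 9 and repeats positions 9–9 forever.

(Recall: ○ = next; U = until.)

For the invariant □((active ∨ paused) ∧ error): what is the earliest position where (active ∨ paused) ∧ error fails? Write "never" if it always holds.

At position 0 the labels are {active}, so (active ∨ paused) ∧ error is false there. This is the first violation.

0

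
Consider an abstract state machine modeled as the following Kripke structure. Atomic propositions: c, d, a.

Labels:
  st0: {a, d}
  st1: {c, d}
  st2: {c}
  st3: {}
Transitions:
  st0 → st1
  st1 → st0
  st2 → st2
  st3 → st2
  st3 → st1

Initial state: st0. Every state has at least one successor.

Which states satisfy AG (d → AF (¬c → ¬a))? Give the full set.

{st0, st1, st2, st3}

States satisfying d → AF (¬c → ¬a): {st0, st1, st2, st3}.
States satisfying AG (d → AF (¬c → ¬a)): {st0, st1, st2, st3}.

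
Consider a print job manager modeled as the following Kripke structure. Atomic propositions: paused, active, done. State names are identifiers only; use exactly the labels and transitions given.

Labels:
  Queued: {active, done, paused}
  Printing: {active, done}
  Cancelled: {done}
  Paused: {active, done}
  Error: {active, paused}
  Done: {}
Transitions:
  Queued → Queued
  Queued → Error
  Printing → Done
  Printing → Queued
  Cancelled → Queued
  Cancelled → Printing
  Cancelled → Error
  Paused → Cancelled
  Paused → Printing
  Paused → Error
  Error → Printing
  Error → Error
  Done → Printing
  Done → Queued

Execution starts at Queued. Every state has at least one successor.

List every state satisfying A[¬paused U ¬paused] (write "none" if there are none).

States satisfying ¬paused: {Printing, Cancelled, Paused, Done}.
States satisfying A[¬paused U ¬paused]: {Printing, Cancelled, Paused, Done}.

{Printing, Cancelled, Paused, Done}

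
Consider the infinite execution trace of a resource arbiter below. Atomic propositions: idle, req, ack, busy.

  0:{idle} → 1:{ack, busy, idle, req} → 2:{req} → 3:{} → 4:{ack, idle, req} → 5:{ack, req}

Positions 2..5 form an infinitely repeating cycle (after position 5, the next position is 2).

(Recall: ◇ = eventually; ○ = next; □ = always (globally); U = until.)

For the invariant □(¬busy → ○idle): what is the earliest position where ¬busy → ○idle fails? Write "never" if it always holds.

2

Check ¬busy → ○idle at each position in order: 0 ✓, 1 ✓.
At position 2 the labels are {req} and the next position 3 has {}, so ¬busy → ○idle is false there. This is the first violation.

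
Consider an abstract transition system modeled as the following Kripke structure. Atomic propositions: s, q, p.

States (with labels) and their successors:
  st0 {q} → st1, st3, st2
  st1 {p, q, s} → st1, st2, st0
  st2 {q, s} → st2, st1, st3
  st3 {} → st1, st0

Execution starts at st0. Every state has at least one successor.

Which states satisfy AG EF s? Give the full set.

States satisfying EF s: {st0, st1, st2, st3}.
States satisfying AG EF s: {st0, st1, st2, st3}.

{st0, st1, st2, st3}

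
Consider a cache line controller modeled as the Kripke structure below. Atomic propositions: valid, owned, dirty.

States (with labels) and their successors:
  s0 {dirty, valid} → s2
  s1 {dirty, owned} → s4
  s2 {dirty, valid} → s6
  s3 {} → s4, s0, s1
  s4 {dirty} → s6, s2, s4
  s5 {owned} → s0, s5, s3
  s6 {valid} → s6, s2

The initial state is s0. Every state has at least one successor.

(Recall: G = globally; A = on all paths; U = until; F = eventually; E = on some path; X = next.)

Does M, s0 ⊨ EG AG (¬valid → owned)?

Satisfied

States satisfying AG (¬valid → owned): {s0, s2, s6}.
States satisfying EG AG (¬valid → owned): {s0, s2, s6}.
s0 ∈ Sat(EG AG (¬valid → owned)).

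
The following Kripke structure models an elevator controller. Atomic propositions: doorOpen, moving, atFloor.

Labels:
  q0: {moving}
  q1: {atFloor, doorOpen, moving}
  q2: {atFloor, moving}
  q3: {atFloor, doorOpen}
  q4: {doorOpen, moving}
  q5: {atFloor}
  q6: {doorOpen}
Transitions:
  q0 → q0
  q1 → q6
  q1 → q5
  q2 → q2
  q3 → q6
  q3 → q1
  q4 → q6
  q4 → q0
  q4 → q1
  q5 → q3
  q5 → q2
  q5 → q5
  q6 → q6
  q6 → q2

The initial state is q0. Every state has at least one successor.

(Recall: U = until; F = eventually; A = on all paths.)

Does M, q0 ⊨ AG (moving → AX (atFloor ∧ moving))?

States satisfying moving → AX (atFloor ∧ moving): {q2, q3, q5, q6}.
States satisfying AG (moving → AX (atFloor ∧ moving)): {q2, q6}.
q0 is reachable from q0 and violates moving → AX (atFloor ∧ moving), so AG fails at q0.
q0 ∉ Sat(AG (moving → AX (atFloor ∧ moving))).

Violated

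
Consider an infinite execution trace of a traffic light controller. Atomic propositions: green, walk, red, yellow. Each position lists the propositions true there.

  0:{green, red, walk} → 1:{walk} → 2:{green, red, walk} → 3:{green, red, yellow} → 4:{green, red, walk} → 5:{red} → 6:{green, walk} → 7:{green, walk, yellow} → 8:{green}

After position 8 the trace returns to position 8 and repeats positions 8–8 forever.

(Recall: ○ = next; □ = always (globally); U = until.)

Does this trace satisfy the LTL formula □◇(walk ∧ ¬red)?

Violated

◇(walk ∧ ¬red) must hold at every position from 0 onward. It fails at position 8, so □◇(walk ∧ ¬red) is false.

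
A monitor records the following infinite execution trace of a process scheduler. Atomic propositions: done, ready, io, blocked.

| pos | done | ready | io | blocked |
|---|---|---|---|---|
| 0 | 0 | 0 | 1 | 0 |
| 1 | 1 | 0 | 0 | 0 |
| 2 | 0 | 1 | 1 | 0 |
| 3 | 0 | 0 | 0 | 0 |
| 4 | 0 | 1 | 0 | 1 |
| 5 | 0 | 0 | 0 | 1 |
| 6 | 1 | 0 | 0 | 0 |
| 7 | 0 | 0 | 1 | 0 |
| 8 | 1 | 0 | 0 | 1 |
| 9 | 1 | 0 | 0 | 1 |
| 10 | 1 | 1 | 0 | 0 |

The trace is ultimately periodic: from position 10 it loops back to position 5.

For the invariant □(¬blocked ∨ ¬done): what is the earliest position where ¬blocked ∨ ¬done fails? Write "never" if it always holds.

8

Check ¬blocked ∨ ¬done at each position in order: 0 ✓, 1 ✓, 2 ✓, 3 ✓, 4 ✓, 5 ✓, 6 ✓, 7 ✓.
At position 8 the labels are {blocked, done}, so ¬blocked ∨ ¬done is false there. This is the first violation.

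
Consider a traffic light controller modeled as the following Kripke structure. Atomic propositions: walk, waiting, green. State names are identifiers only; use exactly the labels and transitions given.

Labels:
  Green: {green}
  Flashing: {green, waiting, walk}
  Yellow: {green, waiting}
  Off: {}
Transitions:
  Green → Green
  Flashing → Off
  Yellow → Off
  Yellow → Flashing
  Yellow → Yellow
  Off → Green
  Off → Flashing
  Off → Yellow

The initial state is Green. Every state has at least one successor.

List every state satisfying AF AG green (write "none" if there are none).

States satisfying AG green: {Green}.
States satisfying AF AG green: {Green}.

{Green}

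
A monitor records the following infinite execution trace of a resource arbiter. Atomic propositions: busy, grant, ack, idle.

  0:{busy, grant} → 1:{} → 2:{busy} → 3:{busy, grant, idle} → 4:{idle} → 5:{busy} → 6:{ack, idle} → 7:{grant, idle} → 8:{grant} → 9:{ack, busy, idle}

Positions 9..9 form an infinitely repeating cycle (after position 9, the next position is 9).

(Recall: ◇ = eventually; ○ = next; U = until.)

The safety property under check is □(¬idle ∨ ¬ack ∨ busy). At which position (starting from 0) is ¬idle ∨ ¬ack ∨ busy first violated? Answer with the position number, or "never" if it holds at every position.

6

Check ¬idle ∨ ¬ack ∨ busy at each position in order: 0 ✓, 1 ✓, 2 ✓, 3 ✓, 4 ✓, 5 ✓.
At position 6 the labels are {ack, idle}, so ¬idle ∨ ¬ack ∨ busy is false there. This is the first violation.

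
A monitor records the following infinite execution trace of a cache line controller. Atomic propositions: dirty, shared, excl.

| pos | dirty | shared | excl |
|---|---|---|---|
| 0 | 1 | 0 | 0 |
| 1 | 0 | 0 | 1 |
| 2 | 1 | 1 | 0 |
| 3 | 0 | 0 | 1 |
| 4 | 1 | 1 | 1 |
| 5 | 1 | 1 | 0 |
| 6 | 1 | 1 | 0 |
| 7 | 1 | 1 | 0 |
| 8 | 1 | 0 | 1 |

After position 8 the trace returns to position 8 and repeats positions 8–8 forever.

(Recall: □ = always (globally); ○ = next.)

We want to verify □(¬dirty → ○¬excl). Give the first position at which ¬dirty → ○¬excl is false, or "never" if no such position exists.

3

Check ¬dirty → ○¬excl at each position in order: 0 ✓, 1 ✓, 2 ✓.
At position 3 the labels are {excl} and the next position 4 has {dirty, excl, shared}, so ¬dirty → ○¬excl is false there. This is the first violation.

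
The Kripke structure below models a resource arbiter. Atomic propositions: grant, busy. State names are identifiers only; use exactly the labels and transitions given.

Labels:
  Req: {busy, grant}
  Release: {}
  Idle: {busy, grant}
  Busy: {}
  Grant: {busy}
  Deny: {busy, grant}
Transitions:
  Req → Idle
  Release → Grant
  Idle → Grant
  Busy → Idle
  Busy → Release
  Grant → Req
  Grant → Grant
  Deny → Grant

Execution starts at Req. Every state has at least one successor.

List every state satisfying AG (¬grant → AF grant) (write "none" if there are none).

States satisfying ¬grant → AF grant: {Req, Idle, Deny}.
States satisfying AG (¬grant → AF grant): ∅.

none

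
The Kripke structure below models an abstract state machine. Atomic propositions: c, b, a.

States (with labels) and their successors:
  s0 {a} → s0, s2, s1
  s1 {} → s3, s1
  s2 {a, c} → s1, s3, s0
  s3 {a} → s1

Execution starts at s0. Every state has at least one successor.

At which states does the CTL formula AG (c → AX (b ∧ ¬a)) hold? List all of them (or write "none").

{s1, s3}

States satisfying c → AX (b ∧ ¬a): {s0, s1, s3}.
States satisfying AG (c → AX (b ∧ ¬a)): {s1, s3}.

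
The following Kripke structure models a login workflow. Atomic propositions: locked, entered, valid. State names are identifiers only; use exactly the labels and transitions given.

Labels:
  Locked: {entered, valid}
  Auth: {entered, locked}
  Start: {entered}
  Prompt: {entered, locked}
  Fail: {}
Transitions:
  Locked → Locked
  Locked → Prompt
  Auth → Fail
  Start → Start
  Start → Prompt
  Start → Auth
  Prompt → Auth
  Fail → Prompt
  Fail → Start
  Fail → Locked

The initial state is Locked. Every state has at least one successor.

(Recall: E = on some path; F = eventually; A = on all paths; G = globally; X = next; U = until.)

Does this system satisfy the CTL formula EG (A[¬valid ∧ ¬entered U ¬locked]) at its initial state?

Holds

States satisfying A[¬valid ∧ ¬entered U ¬locked]: {Locked, Start, Fail}.
States satisfying EG (A[¬valid ∧ ¬entered U ¬locked]): {Locked, Start, Fail}.
Locked ∈ Sat(EG (A[¬valid ∧ ¬entered U ¬locked])).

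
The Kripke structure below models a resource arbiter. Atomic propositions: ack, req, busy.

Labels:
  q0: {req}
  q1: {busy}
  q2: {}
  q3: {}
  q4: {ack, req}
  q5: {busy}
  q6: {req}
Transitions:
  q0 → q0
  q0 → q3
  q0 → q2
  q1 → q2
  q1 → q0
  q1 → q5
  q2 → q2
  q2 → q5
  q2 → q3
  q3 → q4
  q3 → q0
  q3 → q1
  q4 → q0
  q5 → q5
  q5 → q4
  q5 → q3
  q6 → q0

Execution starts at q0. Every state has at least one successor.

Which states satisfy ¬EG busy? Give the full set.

States satisfying busy: {q1, q5}.
States satisfying EG busy: {q1, q5}.
States satisfying ¬EG busy: {q0, q2, q3, q4, q6}.

{q0, q2, q3, q4, q6}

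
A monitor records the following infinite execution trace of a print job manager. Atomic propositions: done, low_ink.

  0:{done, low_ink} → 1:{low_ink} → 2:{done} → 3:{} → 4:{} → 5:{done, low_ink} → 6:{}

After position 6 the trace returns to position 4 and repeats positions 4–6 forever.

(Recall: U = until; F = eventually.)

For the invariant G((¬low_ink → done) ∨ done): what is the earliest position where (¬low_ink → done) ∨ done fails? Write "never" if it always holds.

3

Check (¬low_ink → done) ∨ done at each position in order: 0 ✓, 1 ✓, 2 ✓.
At position 3 the labels are {}, so (¬low_ink → done) ∨ done is false there. This is the first violation.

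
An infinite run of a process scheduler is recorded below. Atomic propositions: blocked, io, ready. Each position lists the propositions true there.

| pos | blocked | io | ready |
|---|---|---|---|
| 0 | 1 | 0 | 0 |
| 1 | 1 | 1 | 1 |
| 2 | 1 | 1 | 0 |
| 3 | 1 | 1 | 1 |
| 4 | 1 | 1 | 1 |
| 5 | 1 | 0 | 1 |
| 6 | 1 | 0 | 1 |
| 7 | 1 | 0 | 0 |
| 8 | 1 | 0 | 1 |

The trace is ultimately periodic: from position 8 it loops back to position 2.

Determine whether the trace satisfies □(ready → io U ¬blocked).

ready → io U ¬blocked must hold at every position from 0 onward. It fails at position 1, so □(ready → io U ¬blocked) is false.
Positions where ready holds: 1, 3, 4, 5, 6, 8.
Check io U ¬blocked at each: 1→fails, 3→fails, 4→fails, 5→fails, 6→fails, 8→fails.

Does not hold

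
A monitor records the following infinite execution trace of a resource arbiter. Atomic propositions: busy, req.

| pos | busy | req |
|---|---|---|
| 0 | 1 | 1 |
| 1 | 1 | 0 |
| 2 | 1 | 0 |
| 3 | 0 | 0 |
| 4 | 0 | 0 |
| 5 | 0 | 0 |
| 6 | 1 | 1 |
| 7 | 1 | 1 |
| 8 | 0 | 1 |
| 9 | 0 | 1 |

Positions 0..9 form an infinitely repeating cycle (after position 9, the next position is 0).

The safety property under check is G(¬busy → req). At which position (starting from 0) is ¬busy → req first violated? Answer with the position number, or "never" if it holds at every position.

Check ¬busy → req at each position in order: 0 ✓, 1 ✓, 2 ✓.
At position 3 the labels are {}, so ¬busy → req is false there. This is the first violation.

3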